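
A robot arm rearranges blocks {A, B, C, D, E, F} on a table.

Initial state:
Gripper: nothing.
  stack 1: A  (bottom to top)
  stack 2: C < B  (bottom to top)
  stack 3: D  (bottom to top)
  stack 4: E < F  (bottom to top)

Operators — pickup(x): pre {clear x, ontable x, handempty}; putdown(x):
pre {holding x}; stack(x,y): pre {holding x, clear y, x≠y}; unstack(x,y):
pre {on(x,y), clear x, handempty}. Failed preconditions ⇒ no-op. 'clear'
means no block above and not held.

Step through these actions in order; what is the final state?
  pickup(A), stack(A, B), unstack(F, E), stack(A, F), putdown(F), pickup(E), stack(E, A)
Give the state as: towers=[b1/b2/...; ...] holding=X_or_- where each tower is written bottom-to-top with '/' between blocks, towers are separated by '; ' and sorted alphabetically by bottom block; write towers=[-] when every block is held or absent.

towers=[C/B/A/E; D; F] holding=-

step 1 (pickup(A)): towers=[C/B; D; E/F] holding=A
step 2 (stack(A, B)): towers=[C/B/A; D; E/F] holding=-
step 3 (unstack(F, E)): towers=[C/B/A; D; E] holding=F
step 4 (stack(A, F)) [no-op]: towers=[C/B/A; D; E] holding=F
step 5 (putdown(F)): towers=[C/B/A; D; E; F] holding=-
step 6 (pickup(E)): towers=[C/B/A; D; F] holding=E
step 7 (stack(E, A)): towers=[C/B/A/E; D; F] holding=-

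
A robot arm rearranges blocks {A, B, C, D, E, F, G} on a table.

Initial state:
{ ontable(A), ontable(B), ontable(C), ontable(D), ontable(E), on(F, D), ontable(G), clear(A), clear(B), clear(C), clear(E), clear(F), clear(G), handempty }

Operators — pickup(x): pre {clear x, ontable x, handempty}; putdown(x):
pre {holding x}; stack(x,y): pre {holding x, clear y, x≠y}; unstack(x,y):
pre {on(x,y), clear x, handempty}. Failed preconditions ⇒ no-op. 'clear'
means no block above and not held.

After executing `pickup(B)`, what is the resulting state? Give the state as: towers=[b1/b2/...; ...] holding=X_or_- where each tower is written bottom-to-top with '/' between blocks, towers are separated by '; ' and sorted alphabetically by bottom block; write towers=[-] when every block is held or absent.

towers=[A; C; D/F; E; G] holding=B

before: towers=[A; B; C; D/F; E; G] holding=-
pre[pickup(B)]: clear(B) yes, ontable(B) yes, handempty yes
all met → apply pickup(B)
after:  towers=[A; C; D/F; E; G] holding=B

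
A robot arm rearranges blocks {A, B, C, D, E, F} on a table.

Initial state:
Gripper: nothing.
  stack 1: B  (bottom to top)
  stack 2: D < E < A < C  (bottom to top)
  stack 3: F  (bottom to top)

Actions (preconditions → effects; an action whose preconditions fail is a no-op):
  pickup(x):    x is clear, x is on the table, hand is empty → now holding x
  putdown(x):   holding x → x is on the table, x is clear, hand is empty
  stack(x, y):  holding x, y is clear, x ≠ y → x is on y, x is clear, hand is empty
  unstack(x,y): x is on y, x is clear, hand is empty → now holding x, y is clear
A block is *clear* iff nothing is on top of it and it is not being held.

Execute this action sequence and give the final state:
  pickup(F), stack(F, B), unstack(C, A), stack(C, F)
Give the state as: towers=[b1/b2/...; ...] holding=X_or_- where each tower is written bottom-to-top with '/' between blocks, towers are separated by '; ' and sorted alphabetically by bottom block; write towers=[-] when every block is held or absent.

step 1 (pickup(F)): towers=[B; D/E/A/C] holding=F
step 2 (stack(F, B)): towers=[B/F; D/E/A/C] holding=-
step 3 (unstack(C, A)): towers=[B/F; D/E/A] holding=C
step 4 (stack(C, F)): towers=[B/F/C; D/E/A] holding=-

towers=[B/F/C; D/E/A] holding=-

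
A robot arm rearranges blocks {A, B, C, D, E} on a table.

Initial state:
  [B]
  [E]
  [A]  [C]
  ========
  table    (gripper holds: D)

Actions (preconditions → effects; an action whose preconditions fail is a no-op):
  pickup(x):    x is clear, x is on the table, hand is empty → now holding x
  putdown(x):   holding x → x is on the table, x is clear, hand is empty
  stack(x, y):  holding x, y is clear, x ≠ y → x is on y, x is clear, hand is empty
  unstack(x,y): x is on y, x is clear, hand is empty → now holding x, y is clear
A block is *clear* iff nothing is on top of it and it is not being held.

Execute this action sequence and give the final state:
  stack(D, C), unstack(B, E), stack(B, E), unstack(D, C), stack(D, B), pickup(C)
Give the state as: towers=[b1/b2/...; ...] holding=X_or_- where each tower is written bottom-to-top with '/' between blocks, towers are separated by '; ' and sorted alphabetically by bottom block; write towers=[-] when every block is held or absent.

step 1 (stack(D, C)): towers=[A/E/B; C/D] holding=-
step 2 (unstack(B, E)): towers=[A/E; C/D] holding=B
step 3 (stack(B, E)): towers=[A/E/B; C/D] holding=-
step 4 (unstack(D, C)): towers=[A/E/B; C] holding=D
step 5 (stack(D, B)): towers=[A/E/B/D; C] holding=-
step 6 (pickup(C)): towers=[A/E/B/D] holding=C

towers=[A/E/B/D] holding=C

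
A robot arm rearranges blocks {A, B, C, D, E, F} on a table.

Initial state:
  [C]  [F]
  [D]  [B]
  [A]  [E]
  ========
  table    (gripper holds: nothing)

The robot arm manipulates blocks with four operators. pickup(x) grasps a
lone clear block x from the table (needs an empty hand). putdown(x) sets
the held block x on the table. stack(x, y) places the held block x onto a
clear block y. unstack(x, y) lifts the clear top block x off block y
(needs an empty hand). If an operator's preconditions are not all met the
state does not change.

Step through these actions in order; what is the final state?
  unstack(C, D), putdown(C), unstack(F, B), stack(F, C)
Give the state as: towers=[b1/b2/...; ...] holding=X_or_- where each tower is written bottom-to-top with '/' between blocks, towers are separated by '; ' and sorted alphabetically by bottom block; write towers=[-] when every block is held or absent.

towers=[A/D; C/F; E/B] holding=-

step 1 (unstack(C, D)): towers=[A/D; E/B/F] holding=C
step 2 (putdown(C)): towers=[A/D; C; E/B/F] holding=-
step 3 (unstack(F, B)): towers=[A/D; C; E/B] holding=F
step 4 (stack(F, C)): towers=[A/D; C/F; E/B] holding=-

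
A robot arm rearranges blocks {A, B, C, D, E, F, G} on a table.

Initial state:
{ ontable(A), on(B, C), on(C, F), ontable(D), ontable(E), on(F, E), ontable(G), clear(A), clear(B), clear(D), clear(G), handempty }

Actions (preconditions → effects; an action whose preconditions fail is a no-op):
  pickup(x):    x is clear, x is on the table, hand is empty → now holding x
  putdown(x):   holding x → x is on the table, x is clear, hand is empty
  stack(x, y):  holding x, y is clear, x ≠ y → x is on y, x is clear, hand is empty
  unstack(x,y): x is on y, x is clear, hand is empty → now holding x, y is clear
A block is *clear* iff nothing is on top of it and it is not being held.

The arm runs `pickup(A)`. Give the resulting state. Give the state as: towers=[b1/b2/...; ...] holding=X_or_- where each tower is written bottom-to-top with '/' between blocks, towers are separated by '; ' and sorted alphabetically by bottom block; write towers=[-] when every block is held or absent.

towers=[D; E/F/C/B; G] holding=A

before: towers=[A; D; E/F/C/B; G] holding=-
pre[pickup(A)]: clear(A) yes, ontable(A) yes, handempty yes
all met → apply pickup(A)
after:  towers=[D; E/F/C/B; G] holding=A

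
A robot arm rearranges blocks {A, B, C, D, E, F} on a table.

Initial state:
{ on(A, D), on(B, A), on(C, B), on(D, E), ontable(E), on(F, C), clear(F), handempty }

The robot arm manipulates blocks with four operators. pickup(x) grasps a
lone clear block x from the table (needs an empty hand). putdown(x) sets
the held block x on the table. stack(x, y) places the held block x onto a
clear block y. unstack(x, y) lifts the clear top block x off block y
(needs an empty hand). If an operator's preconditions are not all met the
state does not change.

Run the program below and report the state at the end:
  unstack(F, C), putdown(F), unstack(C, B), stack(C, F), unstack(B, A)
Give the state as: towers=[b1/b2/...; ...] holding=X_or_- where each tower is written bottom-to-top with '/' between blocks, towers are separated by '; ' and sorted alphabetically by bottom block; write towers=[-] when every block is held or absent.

step 1 (unstack(F, C)): towers=[E/D/A/B/C] holding=F
step 2 (putdown(F)): towers=[E/D/A/B/C; F] holding=-
step 3 (unstack(C, B)): towers=[E/D/A/B; F] holding=C
step 4 (stack(C, F)): towers=[E/D/A/B; F/C] holding=-
step 5 (unstack(B, A)): towers=[E/D/A; F/C] holding=B

towers=[E/D/A; F/C] holding=B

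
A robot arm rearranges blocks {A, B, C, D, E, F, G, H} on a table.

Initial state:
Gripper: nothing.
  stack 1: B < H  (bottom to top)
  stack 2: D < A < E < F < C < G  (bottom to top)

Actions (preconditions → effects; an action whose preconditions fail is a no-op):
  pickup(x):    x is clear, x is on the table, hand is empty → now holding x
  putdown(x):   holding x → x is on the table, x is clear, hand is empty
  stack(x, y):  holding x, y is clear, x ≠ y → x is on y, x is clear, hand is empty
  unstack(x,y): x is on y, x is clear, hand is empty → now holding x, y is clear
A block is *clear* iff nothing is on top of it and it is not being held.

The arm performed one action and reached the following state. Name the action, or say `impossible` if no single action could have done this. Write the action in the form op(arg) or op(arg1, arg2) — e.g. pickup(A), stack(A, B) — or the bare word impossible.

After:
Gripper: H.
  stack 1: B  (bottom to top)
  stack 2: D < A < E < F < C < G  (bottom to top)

unstack(H, B)

target: towers=[B; D/A/E/F/C/G] holding=H
     unstack(G, C) → towers=[B/H; D/A/E/F/C] holding=G
     unstack(H, B) → towers=[B; D/A/E/F/C/G] holding=H  ← match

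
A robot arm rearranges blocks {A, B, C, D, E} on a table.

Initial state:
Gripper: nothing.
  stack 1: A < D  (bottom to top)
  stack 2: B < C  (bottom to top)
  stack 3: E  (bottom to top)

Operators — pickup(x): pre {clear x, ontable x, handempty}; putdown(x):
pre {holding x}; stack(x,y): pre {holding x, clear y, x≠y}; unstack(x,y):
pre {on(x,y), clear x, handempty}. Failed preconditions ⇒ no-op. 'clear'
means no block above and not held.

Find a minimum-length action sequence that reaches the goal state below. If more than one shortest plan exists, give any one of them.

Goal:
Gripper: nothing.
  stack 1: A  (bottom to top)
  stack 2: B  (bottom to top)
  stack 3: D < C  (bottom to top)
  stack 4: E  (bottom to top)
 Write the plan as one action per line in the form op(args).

unstack(D, A)
putdown(D)
unstack(C, B)
stack(C, D)

step 1 (unstack(D, A)): towers=[A; B/C; E] holding=D
step 2 (putdown(D)): towers=[A; B/C; D; E] holding=-
step 3 (unstack(C, B)): towers=[A; B; D; E] holding=C
step 4 (stack(C, D)): towers=[A; B; D/C; E] holding=-
goal check: towers=[A; B; D/C; E] holding=- — reached (length 4, optimal by BFS)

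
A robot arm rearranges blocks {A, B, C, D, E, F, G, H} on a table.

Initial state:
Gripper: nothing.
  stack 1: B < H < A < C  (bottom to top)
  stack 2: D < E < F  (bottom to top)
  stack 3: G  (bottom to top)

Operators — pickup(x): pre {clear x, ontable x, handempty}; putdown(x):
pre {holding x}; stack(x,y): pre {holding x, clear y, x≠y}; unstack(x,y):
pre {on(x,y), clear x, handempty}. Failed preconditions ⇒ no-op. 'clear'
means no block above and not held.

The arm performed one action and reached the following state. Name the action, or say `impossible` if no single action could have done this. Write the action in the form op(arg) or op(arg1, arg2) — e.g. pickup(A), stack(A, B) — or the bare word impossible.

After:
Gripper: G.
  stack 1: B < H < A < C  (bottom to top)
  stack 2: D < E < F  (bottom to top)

target: towers=[B/H/A/C; D/E/F] holding=G
         pickup(G) → towers=[B/H/A/C; D/E/F] holding=G  ← match
     unstack(F, E) → towers=[B/H/A/C; D/E; G] holding=F
     unstack(C, A) → towers=[B/H/A; D/E/F; G] holding=C

pickup(G)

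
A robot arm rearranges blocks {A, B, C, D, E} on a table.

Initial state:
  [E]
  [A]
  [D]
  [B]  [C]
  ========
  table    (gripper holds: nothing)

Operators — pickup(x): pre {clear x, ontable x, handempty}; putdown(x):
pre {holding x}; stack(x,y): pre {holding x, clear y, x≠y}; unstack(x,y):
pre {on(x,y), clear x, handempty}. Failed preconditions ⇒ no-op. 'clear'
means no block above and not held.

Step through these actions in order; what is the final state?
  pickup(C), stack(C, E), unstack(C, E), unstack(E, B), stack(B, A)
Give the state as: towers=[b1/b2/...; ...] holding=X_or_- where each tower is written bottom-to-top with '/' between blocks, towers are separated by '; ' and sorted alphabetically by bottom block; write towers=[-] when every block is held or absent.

towers=[B/D/A/E] holding=C

step 1 (pickup(C)): towers=[B/D/A/E] holding=C
step 2 (stack(C, E)): towers=[B/D/A/E/C] holding=-
step 3 (unstack(C, E)): towers=[B/D/A/E] holding=C
step 4 (unstack(E, B)) [no-op]: towers=[B/D/A/E] holding=C
step 5 (stack(B, A)) [no-op]: towers=[B/D/A/E] holding=C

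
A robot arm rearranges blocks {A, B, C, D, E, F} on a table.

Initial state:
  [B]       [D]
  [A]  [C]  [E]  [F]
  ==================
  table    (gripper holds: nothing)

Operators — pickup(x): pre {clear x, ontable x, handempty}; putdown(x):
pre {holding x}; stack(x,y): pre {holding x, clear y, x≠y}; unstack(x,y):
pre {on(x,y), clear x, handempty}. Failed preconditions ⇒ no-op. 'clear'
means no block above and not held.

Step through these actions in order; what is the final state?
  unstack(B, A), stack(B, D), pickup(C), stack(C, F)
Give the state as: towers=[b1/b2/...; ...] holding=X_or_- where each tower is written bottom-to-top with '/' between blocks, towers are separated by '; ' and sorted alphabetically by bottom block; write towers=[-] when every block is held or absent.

towers=[A; E/D/B; F/C] holding=-

step 1 (unstack(B, A)): towers=[A; C; E/D; F] holding=B
step 2 (stack(B, D)): towers=[A; C; E/D/B; F] holding=-
step 3 (pickup(C)): towers=[A; E/D/B; F] holding=C
step 4 (stack(C, F)): towers=[A; E/D/B; F/C] holding=-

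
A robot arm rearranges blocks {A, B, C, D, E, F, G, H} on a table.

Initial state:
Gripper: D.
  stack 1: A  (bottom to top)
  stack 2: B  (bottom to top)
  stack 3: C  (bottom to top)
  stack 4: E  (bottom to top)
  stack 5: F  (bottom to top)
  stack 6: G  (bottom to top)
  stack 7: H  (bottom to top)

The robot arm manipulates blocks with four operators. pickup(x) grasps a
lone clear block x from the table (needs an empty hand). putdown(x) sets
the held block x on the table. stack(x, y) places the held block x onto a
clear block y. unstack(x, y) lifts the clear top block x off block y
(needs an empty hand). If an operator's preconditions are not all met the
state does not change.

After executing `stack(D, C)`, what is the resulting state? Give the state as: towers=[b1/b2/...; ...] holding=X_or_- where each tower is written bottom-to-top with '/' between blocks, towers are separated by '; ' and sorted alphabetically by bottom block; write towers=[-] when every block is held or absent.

before: towers=[A; B; C; E; F; G; H] holding=D
pre[stack(D, C)]: holding(D) ok, clear(C) ok, D≠C ok
all met → apply stack(D, C)
after:  towers=[A; B; C/D; E; F; G; H] holding=-

towers=[A; B; C/D; E; F; G; H] holding=-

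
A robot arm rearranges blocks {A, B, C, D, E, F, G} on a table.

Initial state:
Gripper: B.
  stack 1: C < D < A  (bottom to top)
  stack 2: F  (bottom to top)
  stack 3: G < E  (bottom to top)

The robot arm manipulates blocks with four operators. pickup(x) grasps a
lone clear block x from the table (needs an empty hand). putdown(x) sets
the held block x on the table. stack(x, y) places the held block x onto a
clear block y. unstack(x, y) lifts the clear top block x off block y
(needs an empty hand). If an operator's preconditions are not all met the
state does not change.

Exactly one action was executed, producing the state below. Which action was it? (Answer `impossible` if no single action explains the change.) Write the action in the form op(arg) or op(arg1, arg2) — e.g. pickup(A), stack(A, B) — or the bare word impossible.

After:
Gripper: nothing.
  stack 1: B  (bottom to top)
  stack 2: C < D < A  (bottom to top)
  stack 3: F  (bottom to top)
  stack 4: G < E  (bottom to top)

target: towers=[B; C/D/A; F; G/E] holding=-
        putdown(B) → towers=[B; C/D/A; F; G/E] holding=-  ← match
       stack(B, F) → towers=[C/D/A; F/B; G/E] holding=-
       stack(B, A) → towers=[C/D/A/B; F; G/E] holding=-
       stack(B, E) → towers=[C/D/A; F; G/E/B] holding=-

putdown(B)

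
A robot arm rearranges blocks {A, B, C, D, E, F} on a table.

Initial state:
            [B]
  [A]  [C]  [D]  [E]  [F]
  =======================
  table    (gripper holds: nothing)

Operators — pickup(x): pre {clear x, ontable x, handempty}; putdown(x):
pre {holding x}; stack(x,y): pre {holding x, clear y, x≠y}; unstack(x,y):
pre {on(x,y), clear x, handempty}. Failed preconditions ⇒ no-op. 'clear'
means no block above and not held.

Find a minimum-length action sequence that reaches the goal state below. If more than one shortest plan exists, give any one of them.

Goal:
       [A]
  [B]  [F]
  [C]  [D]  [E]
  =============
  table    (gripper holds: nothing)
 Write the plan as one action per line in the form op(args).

unstack(B, D)
stack(B, C)
pickup(F)
stack(F, D)
pickup(A)
stack(A, F)

step 1 (unstack(B, D)): towers=[A; C; D; E; F] holding=B
step 2 (stack(B, C)): towers=[A; C/B; D; E; F] holding=-
step 3 (pickup(F)): towers=[A; C/B; D; E] holding=F
step 4 (stack(F, D)): towers=[A; C/B; D/F; E] holding=-
step 5 (pickup(A)): towers=[C/B; D/F; E] holding=A
step 6 (stack(A, F)): towers=[C/B; D/F/A; E] holding=-
goal check: towers=[C/B; D/F/A; E] holding=- — reached (length 6, optimal by BFS)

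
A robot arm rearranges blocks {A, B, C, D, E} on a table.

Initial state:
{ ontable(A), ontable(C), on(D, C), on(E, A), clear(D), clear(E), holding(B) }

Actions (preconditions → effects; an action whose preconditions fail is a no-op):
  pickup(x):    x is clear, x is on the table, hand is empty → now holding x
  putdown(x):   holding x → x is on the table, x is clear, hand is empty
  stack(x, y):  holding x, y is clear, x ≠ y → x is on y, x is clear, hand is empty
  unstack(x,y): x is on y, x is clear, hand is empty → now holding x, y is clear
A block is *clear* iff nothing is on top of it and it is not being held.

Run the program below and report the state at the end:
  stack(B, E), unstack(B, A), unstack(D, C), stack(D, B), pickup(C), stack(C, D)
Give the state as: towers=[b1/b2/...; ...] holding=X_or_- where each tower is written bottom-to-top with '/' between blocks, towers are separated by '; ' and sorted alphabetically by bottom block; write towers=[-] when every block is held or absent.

step 1 (stack(B, E)): towers=[A/E/B; C/D] holding=-
step 2 (unstack(B, A)) [no-op]: towers=[A/E/B; C/D] holding=-
step 3 (unstack(D, C)): towers=[A/E/B; C] holding=D
step 4 (stack(D, B)): towers=[A/E/B/D; C] holding=-
step 5 (pickup(C)): towers=[A/E/B/D] holding=C
step 6 (stack(C, D)): towers=[A/E/B/D/C] holding=-

towers=[A/E/B/D/C] holding=-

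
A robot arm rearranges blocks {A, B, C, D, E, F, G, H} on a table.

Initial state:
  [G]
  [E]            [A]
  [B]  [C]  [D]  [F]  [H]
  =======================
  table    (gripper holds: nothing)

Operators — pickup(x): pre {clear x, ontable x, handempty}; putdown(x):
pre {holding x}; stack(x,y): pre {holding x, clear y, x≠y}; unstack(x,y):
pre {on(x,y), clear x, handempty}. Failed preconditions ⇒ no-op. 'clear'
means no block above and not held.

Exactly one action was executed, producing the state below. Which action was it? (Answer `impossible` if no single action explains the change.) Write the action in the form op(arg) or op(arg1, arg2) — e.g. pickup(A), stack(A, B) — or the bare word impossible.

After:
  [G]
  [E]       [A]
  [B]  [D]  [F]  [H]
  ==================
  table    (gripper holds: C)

pickup(C)

target: towers=[B/E/G; D; F/A; H] holding=C
     unstack(G, E) → towers=[B/E; C; D; F/A; H] holding=G
     unstack(A, F) → towers=[B/E/G; C; D; F; H] holding=A
         pickup(H) → towers=[B/E/G; C; D; F/A] holding=H
         pickup(D) → towers=[B/E/G; C; F/A; H] holding=D
         pickup(C) → towers=[B/E/G; D; F/A; H] holding=C  ← match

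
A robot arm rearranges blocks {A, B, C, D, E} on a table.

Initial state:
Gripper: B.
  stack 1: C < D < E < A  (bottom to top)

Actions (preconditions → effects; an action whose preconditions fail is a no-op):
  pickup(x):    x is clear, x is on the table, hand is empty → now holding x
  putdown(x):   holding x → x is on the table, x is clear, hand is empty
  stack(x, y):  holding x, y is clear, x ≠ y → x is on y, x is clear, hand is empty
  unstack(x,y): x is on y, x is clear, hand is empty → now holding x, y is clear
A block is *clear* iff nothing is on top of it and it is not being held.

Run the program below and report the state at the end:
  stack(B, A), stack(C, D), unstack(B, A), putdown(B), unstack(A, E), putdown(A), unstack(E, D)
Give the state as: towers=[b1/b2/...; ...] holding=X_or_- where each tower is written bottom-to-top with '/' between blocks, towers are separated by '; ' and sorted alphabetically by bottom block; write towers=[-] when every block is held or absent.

towers=[A; B; C/D] holding=E

step 1 (stack(B, A)): towers=[C/D/E/A/B] holding=-
step 2 (stack(C, D)) [no-op]: towers=[C/D/E/A/B] holding=-
step 3 (unstack(B, A)): towers=[C/D/E/A] holding=B
step 4 (putdown(B)): towers=[B; C/D/E/A] holding=-
step 5 (unstack(A, E)): towers=[B; C/D/E] holding=A
step 6 (putdown(A)): towers=[A; B; C/D/E] holding=-
step 7 (unstack(E, D)): towers=[A; B; C/D] holding=E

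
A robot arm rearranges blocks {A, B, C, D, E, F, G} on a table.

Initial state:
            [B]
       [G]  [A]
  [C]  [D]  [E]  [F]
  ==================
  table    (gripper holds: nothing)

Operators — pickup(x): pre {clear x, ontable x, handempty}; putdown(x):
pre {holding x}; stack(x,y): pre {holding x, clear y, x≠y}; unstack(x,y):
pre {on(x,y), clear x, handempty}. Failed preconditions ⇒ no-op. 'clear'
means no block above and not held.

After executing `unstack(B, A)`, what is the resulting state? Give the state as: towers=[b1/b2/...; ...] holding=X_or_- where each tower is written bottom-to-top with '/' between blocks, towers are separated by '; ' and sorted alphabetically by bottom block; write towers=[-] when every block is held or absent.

before: towers=[C; D/G; E/A/B; F] holding=-
pre[unstack(B, A)]: on(B,A) yes, clear(B) yes, handempty yes
all met → apply unstack(B, A)
after:  towers=[C; D/G; E/A; F] holding=B

towers=[C; D/G; E/A; F] holding=B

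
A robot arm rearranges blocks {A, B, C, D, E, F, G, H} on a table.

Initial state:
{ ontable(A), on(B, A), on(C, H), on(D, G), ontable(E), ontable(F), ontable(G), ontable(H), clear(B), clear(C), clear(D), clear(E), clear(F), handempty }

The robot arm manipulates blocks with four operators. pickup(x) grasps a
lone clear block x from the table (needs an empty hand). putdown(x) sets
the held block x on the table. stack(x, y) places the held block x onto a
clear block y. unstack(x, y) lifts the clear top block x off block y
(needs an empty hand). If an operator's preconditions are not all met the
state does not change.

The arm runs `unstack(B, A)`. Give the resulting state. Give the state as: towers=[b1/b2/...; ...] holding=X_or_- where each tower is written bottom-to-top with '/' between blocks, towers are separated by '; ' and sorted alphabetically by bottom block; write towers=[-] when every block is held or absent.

before: towers=[A/B; E; F; G/D; H/C] holding=-
pre[unstack(B, A)]: on(B,A) yes, clear(B) yes, handempty yes
all met → apply unstack(B, A)
after:  towers=[A; E; F; G/D; H/C] holding=B

towers=[A; E; F; G/D; H/C] holding=B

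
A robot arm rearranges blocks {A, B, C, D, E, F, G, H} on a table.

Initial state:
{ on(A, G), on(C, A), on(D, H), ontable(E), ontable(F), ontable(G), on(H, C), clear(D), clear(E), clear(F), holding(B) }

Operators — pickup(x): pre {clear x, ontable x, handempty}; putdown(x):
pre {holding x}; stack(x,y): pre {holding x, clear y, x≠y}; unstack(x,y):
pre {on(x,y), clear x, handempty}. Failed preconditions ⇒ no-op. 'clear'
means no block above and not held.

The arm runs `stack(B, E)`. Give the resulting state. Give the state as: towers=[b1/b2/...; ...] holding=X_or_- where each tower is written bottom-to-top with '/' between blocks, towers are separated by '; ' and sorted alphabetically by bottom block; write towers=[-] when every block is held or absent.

before: towers=[E; F; G/A/C/H/D] holding=B
pre[stack(B, E)]: holding(B) ok, clear(E) ok, B≠E ok
all met → apply stack(B, E)
after:  towers=[E/B; F; G/A/C/H/D] holding=-

towers=[E/B; F; G/A/C/H/D] holding=-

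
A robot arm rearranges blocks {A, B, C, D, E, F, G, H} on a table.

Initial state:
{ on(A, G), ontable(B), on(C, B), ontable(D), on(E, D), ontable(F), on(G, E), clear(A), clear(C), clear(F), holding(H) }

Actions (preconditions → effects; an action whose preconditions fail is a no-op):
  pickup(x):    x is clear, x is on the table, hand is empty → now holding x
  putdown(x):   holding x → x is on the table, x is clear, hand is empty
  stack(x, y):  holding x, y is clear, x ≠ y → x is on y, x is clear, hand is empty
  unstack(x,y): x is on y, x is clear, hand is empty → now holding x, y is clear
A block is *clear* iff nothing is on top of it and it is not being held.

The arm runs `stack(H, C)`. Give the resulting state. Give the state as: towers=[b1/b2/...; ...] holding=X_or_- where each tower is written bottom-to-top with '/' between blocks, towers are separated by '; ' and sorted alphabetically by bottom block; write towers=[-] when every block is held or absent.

before: towers=[B/C; D/E/G/A; F] holding=H
pre[stack(H, C)]: holding(H) ✓, clear(C) ✓, H≠C ✓
all met → apply stack(H, C)
after:  towers=[B/C/H; D/E/G/A; F] holding=-

towers=[B/C/H; D/E/G/A; F] holding=-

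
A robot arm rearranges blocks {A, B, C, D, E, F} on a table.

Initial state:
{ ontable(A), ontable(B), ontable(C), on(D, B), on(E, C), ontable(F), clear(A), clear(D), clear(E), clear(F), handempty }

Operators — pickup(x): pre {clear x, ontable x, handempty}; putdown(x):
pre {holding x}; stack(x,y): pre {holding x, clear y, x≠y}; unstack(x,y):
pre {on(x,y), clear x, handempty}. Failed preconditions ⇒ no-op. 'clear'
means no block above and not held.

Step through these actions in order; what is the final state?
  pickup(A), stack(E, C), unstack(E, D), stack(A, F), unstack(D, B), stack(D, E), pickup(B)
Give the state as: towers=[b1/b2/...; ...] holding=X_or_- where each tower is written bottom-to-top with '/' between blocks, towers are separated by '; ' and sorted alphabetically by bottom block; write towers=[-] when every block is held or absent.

step 1 (pickup(A)): towers=[B/D; C/E; F] holding=A
step 2 (stack(E, C)) [no-op]: towers=[B/D; C/E; F] holding=A
step 3 (unstack(E, D)) [no-op]: towers=[B/D; C/E; F] holding=A
step 4 (stack(A, F)): towers=[B/D; C/E; F/A] holding=-
step 5 (unstack(D, B)): towers=[B; C/E; F/A] holding=D
step 6 (stack(D, E)): towers=[B; C/E/D; F/A] holding=-
step 7 (pickup(B)): towers=[C/E/D; F/A] holding=B

towers=[C/E/D; F/A] holding=B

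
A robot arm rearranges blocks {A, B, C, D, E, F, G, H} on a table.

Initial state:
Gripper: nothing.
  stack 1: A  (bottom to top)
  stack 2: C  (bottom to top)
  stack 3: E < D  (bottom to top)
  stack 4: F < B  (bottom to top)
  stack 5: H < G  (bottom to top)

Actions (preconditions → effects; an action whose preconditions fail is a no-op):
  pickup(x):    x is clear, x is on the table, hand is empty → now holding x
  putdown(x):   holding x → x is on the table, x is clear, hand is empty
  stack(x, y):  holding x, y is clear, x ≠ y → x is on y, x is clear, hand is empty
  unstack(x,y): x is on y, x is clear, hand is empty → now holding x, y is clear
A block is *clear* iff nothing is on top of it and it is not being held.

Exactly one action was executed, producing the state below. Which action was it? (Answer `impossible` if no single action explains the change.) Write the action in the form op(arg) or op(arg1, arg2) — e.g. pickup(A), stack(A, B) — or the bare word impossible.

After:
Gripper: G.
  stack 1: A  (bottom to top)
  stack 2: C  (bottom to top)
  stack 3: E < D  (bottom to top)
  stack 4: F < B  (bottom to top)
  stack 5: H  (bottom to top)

target: towers=[A; C; E/D; F/B; H] holding=G
     unstack(G, H) → towers=[A; C; E/D; F/B; H] holding=G  ← match
         pickup(A) → towers=[C; E/D; F/B; H/G] holding=A
     unstack(B, F) → towers=[A; C; E/D; F; H/G] holding=B
     unstack(D, E) → towers=[A; C; E; F/B; H/G] holding=D
         pickup(C) → towers=[A; E/D; F/B; H/G] holding=C

unstack(G, H)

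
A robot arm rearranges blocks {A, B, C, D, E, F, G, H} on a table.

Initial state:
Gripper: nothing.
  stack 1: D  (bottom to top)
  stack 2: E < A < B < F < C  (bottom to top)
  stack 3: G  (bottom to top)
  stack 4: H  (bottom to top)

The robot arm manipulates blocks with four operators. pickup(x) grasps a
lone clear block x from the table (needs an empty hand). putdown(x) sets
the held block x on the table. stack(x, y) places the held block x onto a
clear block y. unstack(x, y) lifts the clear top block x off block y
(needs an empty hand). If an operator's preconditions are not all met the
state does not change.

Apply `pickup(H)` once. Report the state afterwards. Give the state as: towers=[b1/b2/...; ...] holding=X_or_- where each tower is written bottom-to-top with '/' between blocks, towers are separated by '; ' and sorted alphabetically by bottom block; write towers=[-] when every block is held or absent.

towers=[D; E/A/B/F/C; G] holding=H

before: towers=[D; E/A/B/F/C; G; H] holding=-
pre[pickup(H)]: clear(H) yes, ontable(H) yes, handempty yes
all met → apply pickup(H)
after:  towers=[D; E/A/B/F/C; G] holding=H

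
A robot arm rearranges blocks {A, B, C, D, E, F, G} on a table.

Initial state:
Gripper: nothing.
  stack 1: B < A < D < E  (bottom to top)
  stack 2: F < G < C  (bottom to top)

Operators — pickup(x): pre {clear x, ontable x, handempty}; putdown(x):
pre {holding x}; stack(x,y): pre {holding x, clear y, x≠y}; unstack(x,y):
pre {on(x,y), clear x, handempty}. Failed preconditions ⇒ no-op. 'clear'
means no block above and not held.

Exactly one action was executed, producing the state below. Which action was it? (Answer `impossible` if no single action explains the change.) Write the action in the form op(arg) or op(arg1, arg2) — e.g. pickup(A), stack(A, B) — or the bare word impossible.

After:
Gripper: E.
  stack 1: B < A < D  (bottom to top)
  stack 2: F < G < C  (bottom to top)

target: towers=[B/A/D; F/G/C] holding=E
     unstack(E, D) → towers=[B/A/D; F/G/C] holding=E  ← match
     unstack(C, G) → towers=[B/A/D/E; F/G] holding=C

unstack(E, D)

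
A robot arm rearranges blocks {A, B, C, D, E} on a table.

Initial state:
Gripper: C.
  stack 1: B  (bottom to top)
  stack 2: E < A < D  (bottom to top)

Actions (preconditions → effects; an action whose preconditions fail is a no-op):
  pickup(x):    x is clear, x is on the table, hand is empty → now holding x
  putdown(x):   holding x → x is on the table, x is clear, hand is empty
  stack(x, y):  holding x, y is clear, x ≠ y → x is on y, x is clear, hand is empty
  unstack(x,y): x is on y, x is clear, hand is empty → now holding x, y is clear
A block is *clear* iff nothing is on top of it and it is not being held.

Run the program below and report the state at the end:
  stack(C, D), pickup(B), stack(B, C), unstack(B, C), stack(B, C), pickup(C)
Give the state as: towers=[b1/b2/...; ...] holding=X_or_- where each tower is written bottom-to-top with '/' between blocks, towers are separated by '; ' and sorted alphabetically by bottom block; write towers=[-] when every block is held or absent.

step 1 (stack(C, D)): towers=[B; E/A/D/C] holding=-
step 2 (pickup(B)): towers=[E/A/D/C] holding=B
step 3 (stack(B, C)): towers=[E/A/D/C/B] holding=-
step 4 (unstack(B, C)): towers=[E/A/D/C] holding=B
step 5 (stack(B, C)): towers=[E/A/D/C/B] holding=-
step 6 (pickup(C)) [no-op]: towers=[E/A/D/C/B] holding=-

towers=[E/A/D/C/B] holding=-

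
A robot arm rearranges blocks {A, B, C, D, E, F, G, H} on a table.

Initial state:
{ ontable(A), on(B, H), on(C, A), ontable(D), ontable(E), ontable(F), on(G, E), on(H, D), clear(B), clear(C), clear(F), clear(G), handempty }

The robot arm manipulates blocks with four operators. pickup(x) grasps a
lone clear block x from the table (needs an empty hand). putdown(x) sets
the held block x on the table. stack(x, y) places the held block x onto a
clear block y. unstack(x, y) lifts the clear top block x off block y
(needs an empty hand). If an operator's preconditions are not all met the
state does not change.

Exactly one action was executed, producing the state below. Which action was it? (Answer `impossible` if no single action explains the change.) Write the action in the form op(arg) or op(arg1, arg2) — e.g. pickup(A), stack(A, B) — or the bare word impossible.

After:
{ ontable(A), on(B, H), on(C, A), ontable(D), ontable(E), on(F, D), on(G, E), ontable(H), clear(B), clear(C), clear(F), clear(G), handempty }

impossible

target: towers=[A/C; D/F; E/G; H/B] holding=-
     unstack(G, E) → towers=[A/C; D/H/B; E; F] holding=G
     unstack(B, H) → towers=[A/C; D/H; E/G; F] holding=B
         pickup(F) → towers=[A/C; D/H/B; E/G] holding=F
     unstack(C, A) → towers=[A; D/H/B; E/G; F] holding=C
none of the 4 applicable actions match → impossible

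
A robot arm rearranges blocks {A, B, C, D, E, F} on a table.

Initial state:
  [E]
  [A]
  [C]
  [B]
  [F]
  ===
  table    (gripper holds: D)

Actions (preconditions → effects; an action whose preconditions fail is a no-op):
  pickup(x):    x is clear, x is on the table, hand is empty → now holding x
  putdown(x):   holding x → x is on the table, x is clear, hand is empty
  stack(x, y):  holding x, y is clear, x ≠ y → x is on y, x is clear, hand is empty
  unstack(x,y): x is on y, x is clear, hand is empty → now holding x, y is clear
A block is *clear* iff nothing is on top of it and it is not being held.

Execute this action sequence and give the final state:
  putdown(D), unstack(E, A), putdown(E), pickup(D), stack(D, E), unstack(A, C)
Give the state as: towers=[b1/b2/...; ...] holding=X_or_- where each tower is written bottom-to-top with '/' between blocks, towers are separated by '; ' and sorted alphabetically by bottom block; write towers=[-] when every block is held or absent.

towers=[E/D; F/B/C] holding=A

step 1 (putdown(D)): towers=[D; F/B/C/A/E] holding=-
step 2 (unstack(E, A)): towers=[D; F/B/C/A] holding=E
step 3 (putdown(E)): towers=[D; E; F/B/C/A] holding=-
step 4 (pickup(D)): towers=[E; F/B/C/A] holding=D
step 5 (stack(D, E)): towers=[E/D; F/B/C/A] holding=-
step 6 (unstack(A, C)): towers=[E/D; F/B/C] holding=A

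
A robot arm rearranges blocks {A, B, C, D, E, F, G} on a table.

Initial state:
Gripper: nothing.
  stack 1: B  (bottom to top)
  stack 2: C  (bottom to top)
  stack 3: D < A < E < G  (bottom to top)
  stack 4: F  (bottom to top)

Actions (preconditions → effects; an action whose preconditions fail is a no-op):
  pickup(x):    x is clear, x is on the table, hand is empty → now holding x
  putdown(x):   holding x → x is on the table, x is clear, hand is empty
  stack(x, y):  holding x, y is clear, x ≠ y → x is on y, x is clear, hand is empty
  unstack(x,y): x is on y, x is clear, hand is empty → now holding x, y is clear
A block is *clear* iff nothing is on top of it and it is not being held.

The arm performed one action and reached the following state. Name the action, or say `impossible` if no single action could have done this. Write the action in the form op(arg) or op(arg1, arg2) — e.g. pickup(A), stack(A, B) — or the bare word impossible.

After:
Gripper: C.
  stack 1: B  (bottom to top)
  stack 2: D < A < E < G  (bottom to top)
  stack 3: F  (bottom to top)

pickup(C)

target: towers=[B; D/A/E/G; F] holding=C
         pickup(B) → towers=[C; D/A/E/G; F] holding=B
         pickup(F) → towers=[B; C; D/A/E/G] holding=F
     unstack(G, E) → towers=[B; C; D/A/E; F] holding=G
         pickup(C) → towers=[B; D/A/E/G; F] holding=C  ← match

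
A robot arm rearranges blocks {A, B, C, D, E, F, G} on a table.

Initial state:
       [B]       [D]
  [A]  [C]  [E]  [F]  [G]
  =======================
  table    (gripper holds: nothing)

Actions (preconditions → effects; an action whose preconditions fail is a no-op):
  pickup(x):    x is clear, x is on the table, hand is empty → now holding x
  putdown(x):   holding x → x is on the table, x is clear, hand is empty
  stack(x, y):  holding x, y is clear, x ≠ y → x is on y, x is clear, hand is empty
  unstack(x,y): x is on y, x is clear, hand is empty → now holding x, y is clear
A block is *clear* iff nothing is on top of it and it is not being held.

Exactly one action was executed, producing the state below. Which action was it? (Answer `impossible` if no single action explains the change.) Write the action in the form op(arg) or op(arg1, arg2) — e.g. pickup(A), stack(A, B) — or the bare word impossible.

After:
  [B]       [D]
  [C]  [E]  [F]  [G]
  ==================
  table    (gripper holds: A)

target: towers=[C/B; E; F/D; G] holding=A
     unstack(B, C) → towers=[A; C; E; F/D; G] holding=B
         pickup(G) → towers=[A; C/B; E; F/D] holding=G
     unstack(D, F) → towers=[A; C/B; E; F; G] holding=D
         pickup(A) → towers=[C/B; E; F/D; G] holding=A  ← match
         pickup(E) → towers=[A; C/B; F/D; G] holding=E

pickup(A)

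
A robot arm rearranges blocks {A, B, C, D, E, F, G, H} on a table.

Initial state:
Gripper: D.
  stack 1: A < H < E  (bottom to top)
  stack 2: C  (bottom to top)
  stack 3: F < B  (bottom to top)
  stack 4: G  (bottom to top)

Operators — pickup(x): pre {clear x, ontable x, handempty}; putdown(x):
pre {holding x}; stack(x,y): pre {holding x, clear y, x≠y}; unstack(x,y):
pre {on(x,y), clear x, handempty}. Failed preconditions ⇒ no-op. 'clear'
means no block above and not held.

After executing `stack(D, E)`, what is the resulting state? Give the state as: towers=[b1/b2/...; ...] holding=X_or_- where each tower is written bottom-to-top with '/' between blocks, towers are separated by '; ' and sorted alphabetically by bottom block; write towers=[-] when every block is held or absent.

towers=[A/H/E/D; C; F/B; G] holding=-

before: towers=[A/H/E; C; F/B; G] holding=D
pre[stack(D, E)]: holding(D) ok, clear(E) ok, D≠E ok
all met → apply stack(D, E)
after:  towers=[A/H/E/D; C; F/B; G] holding=-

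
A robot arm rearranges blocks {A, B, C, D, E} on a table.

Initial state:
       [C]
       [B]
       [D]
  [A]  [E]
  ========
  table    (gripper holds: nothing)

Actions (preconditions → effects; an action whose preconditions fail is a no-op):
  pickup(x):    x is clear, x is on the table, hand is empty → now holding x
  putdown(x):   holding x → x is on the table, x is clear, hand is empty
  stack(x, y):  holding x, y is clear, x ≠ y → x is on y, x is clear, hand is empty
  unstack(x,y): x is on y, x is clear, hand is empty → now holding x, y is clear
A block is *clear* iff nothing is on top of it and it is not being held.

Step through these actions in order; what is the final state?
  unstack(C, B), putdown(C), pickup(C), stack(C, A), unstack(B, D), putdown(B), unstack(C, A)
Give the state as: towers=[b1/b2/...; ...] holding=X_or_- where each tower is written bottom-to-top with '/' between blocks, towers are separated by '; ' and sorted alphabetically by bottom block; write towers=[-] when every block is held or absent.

towers=[A; B; E/D] holding=C

step 1 (unstack(C, B)): towers=[A; E/D/B] holding=C
step 2 (putdown(C)): towers=[A; C; E/D/B] holding=-
step 3 (pickup(C)): towers=[A; E/D/B] holding=C
step 4 (stack(C, A)): towers=[A/C; E/D/B] holding=-
step 5 (unstack(B, D)): towers=[A/C; E/D] holding=B
step 6 (putdown(B)): towers=[A/C; B; E/D] holding=-
step 7 (unstack(C, A)): towers=[A; B; E/D] holding=C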